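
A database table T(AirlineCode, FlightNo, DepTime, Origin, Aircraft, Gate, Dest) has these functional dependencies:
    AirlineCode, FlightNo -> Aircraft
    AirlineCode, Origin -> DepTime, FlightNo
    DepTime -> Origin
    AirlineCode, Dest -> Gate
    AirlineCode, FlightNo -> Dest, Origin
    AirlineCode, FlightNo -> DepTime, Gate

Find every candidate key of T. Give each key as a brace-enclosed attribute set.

Attributes never on any right-hand side: {AirlineCode} — every candidate key must contain it.
{AirlineCode, DepTime} is a candidate key since {AirlineCode, DepTime}⁺ = {Aircraft, AirlineCode, DepTime, Dest, FlightNo, Gate, Origin} covers every attribute.
{AirlineCode, FlightNo} is a candidate key since {AirlineCode, FlightNo}⁺ = {Aircraft, AirlineCode, DepTime, Dest, FlightNo, Gate, Origin} covers every attribute.
{AirlineCode, Origin} is a candidate key since {AirlineCode, Origin}⁺ = {Aircraft, AirlineCode, DepTime, Dest, FlightNo, Gate, Origin} covers every attribute.
Any other superkey properly contains one of these, so there are no further candidate keys.

{AirlineCode, DepTime}, {AirlineCode, FlightNo}, {AirlineCode, Origin}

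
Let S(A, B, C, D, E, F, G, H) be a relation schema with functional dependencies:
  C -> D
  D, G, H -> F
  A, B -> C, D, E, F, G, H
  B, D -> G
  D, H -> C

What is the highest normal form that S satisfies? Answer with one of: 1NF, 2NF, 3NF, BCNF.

2NF

Candidate key: {A, B}. Prime attributes: {A, B}.
C -> D breaks BCNF: {C}⁺ = {C, D}, so {C} is not a superkey.
C -> D determines the non-prime attribute {D} from a non-superkey — 3NF is violated.
Checking every proper subset of each key, none determines a non-prime attribute — 2NF is satisfied.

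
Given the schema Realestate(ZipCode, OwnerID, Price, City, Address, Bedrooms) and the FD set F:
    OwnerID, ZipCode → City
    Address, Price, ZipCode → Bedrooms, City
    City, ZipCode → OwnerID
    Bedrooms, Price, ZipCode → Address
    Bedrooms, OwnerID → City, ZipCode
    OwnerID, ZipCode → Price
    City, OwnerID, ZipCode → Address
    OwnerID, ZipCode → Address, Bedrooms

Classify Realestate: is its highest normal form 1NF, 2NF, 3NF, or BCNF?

BCNF

Candidate keys: {Address, Price, ZipCode}, {Bedrooms, OwnerID}, {Bedrooms, Price, ZipCode}, {City, ZipCode}, {OwnerID, ZipCode}. Prime attributes: {Address, Bedrooms, City, OwnerID, Price, ZipCode}.
The left-hand side of every FD is a superkey, so BCNF is satisfied.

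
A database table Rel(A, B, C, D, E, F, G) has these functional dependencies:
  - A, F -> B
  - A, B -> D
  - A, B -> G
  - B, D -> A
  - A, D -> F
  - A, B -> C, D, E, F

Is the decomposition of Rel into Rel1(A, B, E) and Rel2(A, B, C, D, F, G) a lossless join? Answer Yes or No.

The shared attributes are {A, B} and {A, B}⁺ = {A, B, C, D, E, F, G}.
Since Rel1 ⊆ {A, B, C, D, E, F, G}, the intersection is a superkey of Rel1; the decomposition is lossless.

Yes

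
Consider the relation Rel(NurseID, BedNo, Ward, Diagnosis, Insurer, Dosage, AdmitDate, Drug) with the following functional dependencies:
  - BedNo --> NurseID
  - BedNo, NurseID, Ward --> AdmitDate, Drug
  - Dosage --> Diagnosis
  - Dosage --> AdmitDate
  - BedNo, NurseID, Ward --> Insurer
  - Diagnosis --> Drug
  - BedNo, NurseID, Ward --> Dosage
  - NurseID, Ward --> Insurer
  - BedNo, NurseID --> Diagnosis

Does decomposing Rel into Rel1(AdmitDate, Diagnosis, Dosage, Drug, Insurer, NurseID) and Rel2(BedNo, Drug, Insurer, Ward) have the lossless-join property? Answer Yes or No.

The shared attributes are {Drug, Insurer} and {Drug, Insurer}⁺ = {Drug, Insurer}.
Neither Rel1 nor Rel2 is contained in that closure, so the decomposition is lossy.

No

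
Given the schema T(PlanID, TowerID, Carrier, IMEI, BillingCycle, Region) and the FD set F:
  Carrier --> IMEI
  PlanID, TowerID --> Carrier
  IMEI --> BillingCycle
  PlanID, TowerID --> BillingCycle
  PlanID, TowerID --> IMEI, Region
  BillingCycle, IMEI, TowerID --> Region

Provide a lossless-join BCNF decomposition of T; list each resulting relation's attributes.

{BillingCycle, IMEI}; {Carrier, IMEI}; {Carrier, PlanID, TowerID}; {Carrier, Region, TowerID}

Candidate key of the original relation: {PlanID, TowerID}.
Within {BillingCycle, Carrier, IMEI, PlanID, Region, TowerID}: {Carrier}⁺ ∩ {BillingCycle, Carrier, IMEI, PlanID, Region, TowerID} = {BillingCycle, Carrier, IMEI}, not the whole set, so Carrier --> BillingCycle, IMEI violates BCNF; decompose into {BillingCycle, Carrier, IMEI} and {Carrier, PlanID, Region, TowerID}.
Within {BillingCycle, Carrier, IMEI}: {IMEI}⁺ ∩ {BillingCycle, Carrier, IMEI} = {BillingCycle, IMEI}, not the whole set, so IMEI --> BillingCycle violates BCNF; decompose into {BillingCycle, IMEI} and {Carrier, IMEI}.
{BillingCycle, IMEI} is in BCNF.
{Carrier, IMEI} is in BCNF.
Within {Carrier, PlanID, Region, TowerID}: {Carrier, TowerID}⁺ ∩ {Carrier, PlanID, Region, TowerID} = {Carrier, Region, TowerID}, not the whole set, so Carrier, TowerID --> Region violates BCNF; decompose into {Carrier, Region, TowerID} and {Carrier, PlanID, TowerID}.
{Carrier, Region, TowerID} is in BCNF.
{Carrier, PlanID, TowerID} is in BCNF.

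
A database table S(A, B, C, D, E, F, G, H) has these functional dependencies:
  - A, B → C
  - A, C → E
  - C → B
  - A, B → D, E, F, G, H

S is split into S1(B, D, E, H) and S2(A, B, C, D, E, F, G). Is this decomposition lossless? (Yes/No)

S1 ∩ S2 = {B, D, E}; its closure under F is {B, D, E}.
Neither S1 nor S2 is contained in that closure, so the decomposition is lossy.

No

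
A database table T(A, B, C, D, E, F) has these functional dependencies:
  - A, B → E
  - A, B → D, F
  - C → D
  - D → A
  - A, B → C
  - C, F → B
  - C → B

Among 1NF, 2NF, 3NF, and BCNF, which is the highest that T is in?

Candidate keys: {A, B}, {B, D}, {C}. Prime attributes: {A, B, C, D}.
D → A breaks BCNF: {D}⁺ = {A, D}, so {D} is not a superkey.
But every attribute on its right side ({A}) is prime, and the same holds for every other non-superkey FD, so 3NF still holds.

3NF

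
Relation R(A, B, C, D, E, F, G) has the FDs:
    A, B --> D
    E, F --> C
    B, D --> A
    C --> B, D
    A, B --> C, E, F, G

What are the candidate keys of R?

{C}⁺ = {A, B, C, D, E, F, G} — all of the relation — so {C} is a candidate key.
{A, B}⁺ = {A, B, C, D, E, F, G} — all of the relation — so {A, B} is a candidate key.
{B, D}⁺ = {A, B, C, D, E, F, G} — all of the relation — so {B, D} is a candidate key.
{E, F}⁺ = {A, B, C, D, E, F, G} — all of the relation — so {E, F} is a candidate key.
Any other superkey properly contains one of these, so there are no further candidate keys.

{A, B}, {B, D}, {C}, {E, F}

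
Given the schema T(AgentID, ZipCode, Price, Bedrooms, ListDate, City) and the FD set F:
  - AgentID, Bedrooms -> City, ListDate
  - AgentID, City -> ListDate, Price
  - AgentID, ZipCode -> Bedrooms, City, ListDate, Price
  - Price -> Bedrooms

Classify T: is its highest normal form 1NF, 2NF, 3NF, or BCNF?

2NF

Candidate key: {AgentID, ZipCode}. Prime attributes: {AgentID, ZipCode}.
AgentID, Bedrooms -> City, ListDate: {AgentID, Bedrooms}⁺ = {AgentID, Bedrooms, City, ListDate, Price}, which is not all of the attributes, so the left side is not a superkey — BCNF is violated.
Because {City, ListDate} are non-prime and the left side of AgentID, Bedrooms -> City, ListDate is not a superkey, the relation is not in 3NF.
No proper subset of a key has a non-prime attribute in its closure, so there is no partial dependency; 2NF holds.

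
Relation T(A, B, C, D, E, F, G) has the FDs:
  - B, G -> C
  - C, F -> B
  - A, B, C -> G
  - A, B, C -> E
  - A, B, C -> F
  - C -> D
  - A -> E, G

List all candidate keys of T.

{A, B}, {A, C, F}

Attributes never on any right-hand side: {A} — every candidate key must contain it.
{A, B} is a candidate key since {A, B}⁺ = {A, B, C, D, E, F, G} covers every attribute.
{A, C, F} is a candidate key since {A, C, F}⁺ = {A, B, C, D, E, F, G} covers every attribute.
These are minimal and exhaustive — every other superkey contains one of them.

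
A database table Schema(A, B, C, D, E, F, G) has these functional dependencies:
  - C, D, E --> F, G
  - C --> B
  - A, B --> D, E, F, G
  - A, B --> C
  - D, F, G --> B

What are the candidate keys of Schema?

{A, B}, {A, C}, {A, D, F, G}

Attributes never on any right-hand side: {A} — every candidate key must contain it.
{A, B} is a candidate key since {A, B}⁺ = {A, B, C, D, E, F, G} covers every attribute.
{A, C} is a candidate key since {A, C}⁺ = {A, B, C, D, E, F, G} covers every attribute.
{A, D, F, G} is a candidate key since {A, D, F, G}⁺ = {A, B, C, D, E, F, G} covers every attribute.
These are minimal and exhaustive — every other superkey contains one of them.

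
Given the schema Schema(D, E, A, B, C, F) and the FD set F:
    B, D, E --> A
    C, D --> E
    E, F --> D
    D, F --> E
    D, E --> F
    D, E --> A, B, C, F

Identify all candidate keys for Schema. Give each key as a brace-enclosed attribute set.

{C, D}, {D, E}, {D, F}, {E, F}

{C, D}⁺ = {A, B, C, D, E, F} — all of the relation — so {C, D} is a candidate key.
{D, E}⁺ = {A, B, C, D, E, F} — all of the relation — so {D, E} is a candidate key.
{D, F}⁺ = {A, B, C, D, E, F} — all of the relation — so {D, F} is a candidate key.
{E, F}⁺ = {A, B, C, D, E, F} — all of the relation — so {E, F} is a candidate key.
Any other superkey properly contains one of these, so there are no further candidate keys.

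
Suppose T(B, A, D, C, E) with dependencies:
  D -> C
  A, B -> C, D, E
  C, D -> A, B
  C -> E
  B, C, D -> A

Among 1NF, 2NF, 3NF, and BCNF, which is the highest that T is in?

Candidate keys: {A, B}, {D}. Prime attributes: {A, B, D}.
For C -> E we have {C}⁺ = {C, E}; {C} is not a superkey, so BCNF fails.
Because {E} is non-prime and the left side of C -> E is not a superkey, the relation is not in 3NF.
Checking every proper subset of each key, none determines a non-prime attribute — 2NF is satisfied.

2NF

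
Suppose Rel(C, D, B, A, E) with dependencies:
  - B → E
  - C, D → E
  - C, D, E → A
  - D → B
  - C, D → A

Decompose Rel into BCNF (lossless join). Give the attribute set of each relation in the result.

{A, C, D}; {B, D}; {B, E}

Candidate key of the original relation: {C, D}.
{A, B, C, D, E}: {B} determines {B, E} here but is not a superkey — split on B → E, giving {B, E} and {A, B, C, D}.
{B, E} has no BCNF violation.
{A, B, C, D}: {D} determines {B, D} here but is not a superkey — split on D → B, giving {B, D} and {A, C, D}.
{B, D} has no BCNF violation.
{A, C, D} has no BCNF violation.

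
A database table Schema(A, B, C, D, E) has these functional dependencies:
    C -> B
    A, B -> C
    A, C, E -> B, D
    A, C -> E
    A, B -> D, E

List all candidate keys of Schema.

{A, B}, {A, C}

No FD produces {A}, so it must be in every candidate key.
Closure of {A, B} is {A, B, C, D, E}, the whole schema; {A, B} is a candidate key.
Closure of {A, C} is {A, B, C, D, E}, the whole schema; {A, C} is a candidate key.
No proper subset of any of these is a key, and no other minimal superkey exists.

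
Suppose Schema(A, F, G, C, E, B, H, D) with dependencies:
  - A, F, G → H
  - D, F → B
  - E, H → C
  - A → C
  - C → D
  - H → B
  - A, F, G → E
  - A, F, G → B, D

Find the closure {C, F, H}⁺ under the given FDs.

{B, C, D, F, H}

Start with {C, F, H}.
C → D applies; add {D} → now {C, D, F, H}.
H → B applies; add {B} → now {B, C, D, F, H}.
No further FD applies.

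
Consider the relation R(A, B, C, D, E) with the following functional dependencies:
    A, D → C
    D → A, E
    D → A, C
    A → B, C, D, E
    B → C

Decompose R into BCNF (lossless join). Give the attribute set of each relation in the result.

{A, B, D, E}; {B, C}

Candidate keys of the original relation: {A}, {D}.
{A, B, C, D, E}: {B} determines {B, C} here but is not a superkey — split on B → C, giving {B, C} and {A, B, D, E}.
{B, C} has no BCNF violation.
{A, B, D, E} has no BCNF violation.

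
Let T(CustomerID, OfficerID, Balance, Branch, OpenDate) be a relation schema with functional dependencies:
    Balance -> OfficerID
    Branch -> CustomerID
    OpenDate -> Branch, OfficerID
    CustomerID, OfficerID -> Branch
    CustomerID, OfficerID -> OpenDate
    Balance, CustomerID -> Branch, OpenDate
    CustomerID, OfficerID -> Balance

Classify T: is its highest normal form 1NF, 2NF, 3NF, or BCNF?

Candidate keys: {Balance, Branch}, {Balance, CustomerID}, {Branch, OfficerID}, {CustomerID, OfficerID}, {OpenDate}. Prime attributes: {Balance, Branch, CustomerID, OfficerID, OpenDate}.
Balance -> OfficerID breaks BCNF: {Balance}⁺ = {Balance, OfficerID}, so {Balance} is not a superkey.
Its right-hand attributes {OfficerID} are all prime, as are those of every other non-superkey FD — the relation is in 3NF.

3NF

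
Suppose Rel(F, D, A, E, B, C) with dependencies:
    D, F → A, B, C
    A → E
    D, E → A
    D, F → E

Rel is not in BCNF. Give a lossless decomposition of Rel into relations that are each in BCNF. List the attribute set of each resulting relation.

{A, B, C, D, F}; {A, E}

Candidate key of the original relation: {D, F}.
{A, B, C, D, E, F}: {A} determines {A, E} here but is not a superkey — split on A → E, giving {A, E} and {A, B, C, D, F}.
{A, E} has no BCNF violation.
{A, B, C, D, F} has no BCNF violation.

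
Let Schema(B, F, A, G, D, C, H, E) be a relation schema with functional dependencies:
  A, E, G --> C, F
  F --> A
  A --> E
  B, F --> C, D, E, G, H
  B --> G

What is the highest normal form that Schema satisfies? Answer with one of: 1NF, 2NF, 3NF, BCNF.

1NF

Candidate keys: {A, B}, {B, F}. Prime attributes: {A, B, F}.
A, E, G --> C, F breaks BCNF: {A, E, G}⁺ = {A, C, E, F, G}, so {A, E, G} is not a superkey.
A, E, G --> C, F determines the non-prime attribute {C} from a non-superkey — 3NF is violated.
The proper key subset {A} of {A, B} determines non-prime {E}, so the relation is not even in 2NF.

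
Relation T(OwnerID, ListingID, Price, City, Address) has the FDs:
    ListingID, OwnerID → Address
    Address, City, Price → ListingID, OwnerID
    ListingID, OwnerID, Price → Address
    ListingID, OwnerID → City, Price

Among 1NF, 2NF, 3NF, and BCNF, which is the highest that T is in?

Candidate keys: {Address, City, Price}, {ListingID, OwnerID}. Prime attributes: {Address, City, ListingID, OwnerID, Price}.
The left-hand side of every FD is a superkey, so BCNF is satisfied.

BCNF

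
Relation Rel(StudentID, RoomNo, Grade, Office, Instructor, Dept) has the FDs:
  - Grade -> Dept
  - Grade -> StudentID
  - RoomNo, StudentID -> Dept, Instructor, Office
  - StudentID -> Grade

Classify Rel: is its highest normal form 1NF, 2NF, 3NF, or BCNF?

1NF

Candidate keys: {Grade, RoomNo}, {RoomNo, StudentID}. Prime attributes: {Grade, RoomNo, StudentID}.
For Grade -> Dept we have {Grade}⁺ = {Dept, Grade, StudentID}; {Grade} is not a superkey, so BCNF fails.
Grade -> Dept has non-prime {Dept} on the right and a non-superkey on the left, so 3NF fails.
{Grade} is a proper subset of the key {Grade, RoomNo}, and {Grade}⁺ contains the non-prime attribute {Dept} — a partial dependency, so 2NF is violated.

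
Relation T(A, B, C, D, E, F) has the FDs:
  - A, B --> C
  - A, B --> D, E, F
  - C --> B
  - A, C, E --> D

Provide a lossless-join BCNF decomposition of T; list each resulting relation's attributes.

{A, C, D, E, F}; {B, C}

Candidate keys of the original relation: {A, B}, {A, C}.
In {A, B, C, D, E, F}, {C} is not a superkey ({C}⁺ restricted to this set is {B, C}), so split on C --> B into {B, C} and {A, C, D, E, F}.
{B, C}: every determinant is a superkey — BCNF.
{A, C, D, E, F}: every determinant is a superkey — BCNF.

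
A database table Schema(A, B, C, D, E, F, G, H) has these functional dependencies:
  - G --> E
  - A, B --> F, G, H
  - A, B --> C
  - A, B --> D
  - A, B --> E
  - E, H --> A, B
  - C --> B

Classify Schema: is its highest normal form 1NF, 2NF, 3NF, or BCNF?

3NF

Candidate keys: {A, B}, {A, C}, {E, H}, {G, H}. Prime attributes: {A, B, C, E, G, H}.
G --> E: {G}⁺ = {E, G}, which is not all of the attributes, so the left side is not a superkey — BCNF is violated.
Since {E} ⊆ prime attributes and every other non-superkey FD also has a prime right side, the schema is in 3NF.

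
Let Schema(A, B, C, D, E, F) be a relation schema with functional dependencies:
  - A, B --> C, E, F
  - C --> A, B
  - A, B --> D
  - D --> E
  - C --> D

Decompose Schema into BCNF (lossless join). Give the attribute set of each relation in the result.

{A, B, C, D, F}; {D, E}

Candidate keys of the original relation: {A, B}, {C}.
{A, B, C, D, E, F}: {D} determines {D, E} here but is not a superkey — split on D --> E, giving {D, E} and {A, B, C, D, F}.
{D, E}: every determinant is a superkey — BCNF.
{A, B, C, D, F}: every determinant is a superkey — BCNF.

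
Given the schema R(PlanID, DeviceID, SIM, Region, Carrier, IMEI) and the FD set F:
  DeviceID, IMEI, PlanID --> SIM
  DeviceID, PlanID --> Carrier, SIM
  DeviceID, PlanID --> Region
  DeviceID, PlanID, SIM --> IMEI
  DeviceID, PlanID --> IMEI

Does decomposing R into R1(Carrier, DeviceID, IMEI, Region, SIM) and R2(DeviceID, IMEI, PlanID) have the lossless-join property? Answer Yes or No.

The shared attributes are {DeviceID, IMEI} and {DeviceID, IMEI}⁺ = {DeviceID, IMEI}.
The closure covers neither R1 nor R2 entirely; the join is not lossless.

No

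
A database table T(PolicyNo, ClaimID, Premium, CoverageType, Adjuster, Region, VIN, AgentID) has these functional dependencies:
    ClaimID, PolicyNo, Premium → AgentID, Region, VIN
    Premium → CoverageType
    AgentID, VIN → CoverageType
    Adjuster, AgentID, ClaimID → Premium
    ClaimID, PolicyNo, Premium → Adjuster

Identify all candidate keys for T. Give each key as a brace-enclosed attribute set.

{Adjuster, AgentID, ClaimID, PolicyNo}, {ClaimID, PolicyNo, Premium}

{ClaimID, PolicyNo} never appear on the right of any FD, so every key must include all of them.
{ClaimID, PolicyNo, Premium}⁺ = {Adjuster, AgentID, ClaimID, CoverageType, PolicyNo, Premium, Region, VIN} — all of the relation — so {ClaimID, PolicyNo, Premium} is a candidate key.
{Adjuster, AgentID, ClaimID, PolicyNo}⁺ = {Adjuster, AgentID, ClaimID, CoverageType, PolicyNo, Premium, Region, VIN} — all of the relation — so {Adjuster, AgentID, ClaimID, PolicyNo} is a candidate key.
No proper subset of any of these is a key, and no other minimal superkey exists.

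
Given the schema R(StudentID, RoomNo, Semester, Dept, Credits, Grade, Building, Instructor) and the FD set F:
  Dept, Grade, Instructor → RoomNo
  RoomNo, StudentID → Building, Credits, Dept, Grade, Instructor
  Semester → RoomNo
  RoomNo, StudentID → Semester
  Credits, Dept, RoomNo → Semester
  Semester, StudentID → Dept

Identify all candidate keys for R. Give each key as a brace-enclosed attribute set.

Attributes never on any right-hand side: {StudentID} — every candidate key must contain it.
{RoomNo, StudentID} is a candidate key since {RoomNo, StudentID}⁺ = {Building, Credits, Dept, Grade, Instructor, RoomNo, Semester, StudentID} covers every attribute.
{Semester, StudentID} is a candidate key since {Semester, StudentID}⁺ = {Building, Credits, Dept, Grade, Instructor, RoomNo, Semester, StudentID} covers every attribute.
{Dept, Grade, Instructor, StudentID} is a candidate key since {Dept, Grade, Instructor, StudentID}⁺ = {Building, Credits, Dept, Grade, Instructor, RoomNo, Semester, StudentID} covers every attribute.
Any other superkey properly contains one of these, so there are no further candidate keys.

{Dept, Grade, Instructor, StudentID}, {RoomNo, StudentID}, {Semester, StudentID}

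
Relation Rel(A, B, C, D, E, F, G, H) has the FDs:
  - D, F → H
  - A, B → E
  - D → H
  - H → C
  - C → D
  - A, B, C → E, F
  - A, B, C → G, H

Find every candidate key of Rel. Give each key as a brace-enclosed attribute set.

Attributes never on any right-hand side: {A, B} — every candidate key must contain all of them.
{A, B, C} is a candidate key since {A, B, C}⁺ = {A, B, C, D, E, F, G, H} covers every attribute.
{A, B, D} is a candidate key since {A, B, D}⁺ = {A, B, C, D, E, F, G, H} covers every attribute.
{A, B, H} is a candidate key since {A, B, H}⁺ = {A, B, C, D, E, F, G, H} covers every attribute.
These are minimal and exhaustive — every other superkey contains one of them.

{A, B, C}, {A, B, D}, {A, B, H}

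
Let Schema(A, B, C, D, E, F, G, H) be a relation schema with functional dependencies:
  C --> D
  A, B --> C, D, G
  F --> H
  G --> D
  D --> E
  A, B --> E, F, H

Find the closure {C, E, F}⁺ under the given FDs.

{C, D, E, F, H}

Start with {C, E, F}.
C --> D applies; add {D} → now {C, D, E, F}.
F --> H applies; add {H} → now {C, D, E, F, H}.
No further FD applies.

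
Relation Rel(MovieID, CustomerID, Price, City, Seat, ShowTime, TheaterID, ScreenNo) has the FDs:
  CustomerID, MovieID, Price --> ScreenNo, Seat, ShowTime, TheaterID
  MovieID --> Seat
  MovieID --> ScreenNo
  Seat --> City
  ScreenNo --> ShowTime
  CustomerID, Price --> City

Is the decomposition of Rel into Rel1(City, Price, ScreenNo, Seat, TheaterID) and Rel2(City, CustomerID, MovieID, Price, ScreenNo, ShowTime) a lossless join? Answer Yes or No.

Common attributes: {City, Price, ScreenNo}; their closure is {City, Price, ScreenNo, ShowTime}.
Neither Rel1 nor Rel2 is contained in that closure, so the decomposition is lossy.

No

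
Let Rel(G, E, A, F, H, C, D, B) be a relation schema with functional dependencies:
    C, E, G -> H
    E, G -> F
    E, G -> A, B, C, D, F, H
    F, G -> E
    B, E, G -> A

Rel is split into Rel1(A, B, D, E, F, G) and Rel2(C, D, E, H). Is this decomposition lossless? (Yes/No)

Common attributes: {D, E}; their closure is {D, E}.
Neither Rel1 nor Rel2 is contained in that closure, so the decomposition is lossy.

No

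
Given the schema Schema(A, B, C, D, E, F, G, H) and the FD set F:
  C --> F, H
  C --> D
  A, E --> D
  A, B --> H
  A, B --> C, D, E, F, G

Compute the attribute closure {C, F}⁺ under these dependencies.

{C, D, F, H}

Start with {C, F}.
C --> F, H applies; add {H} → now {C, F, H}.
C --> D applies; add {D} → now {C, D, F, H}.
No further FD applies.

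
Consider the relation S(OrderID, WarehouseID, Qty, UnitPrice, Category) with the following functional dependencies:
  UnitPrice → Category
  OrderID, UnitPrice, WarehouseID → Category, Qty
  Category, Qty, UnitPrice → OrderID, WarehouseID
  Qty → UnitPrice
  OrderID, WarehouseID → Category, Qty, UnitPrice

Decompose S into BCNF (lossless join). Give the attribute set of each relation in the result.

Candidate keys of the original relation: {OrderID, WarehouseID}, {Qty}.
Within {Category, OrderID, Qty, UnitPrice, WarehouseID}: {UnitPrice}⁺ ∩ {Category, OrderID, Qty, UnitPrice, WarehouseID} = {Category, UnitPrice}, not the whole set, so UnitPrice → Category violates BCNF; decompose into {Category, UnitPrice} and {OrderID, Qty, UnitPrice, WarehouseID}.
{Category, UnitPrice} has no BCNF violation.
{OrderID, Qty, UnitPrice, WarehouseID} has no BCNF violation.

{Category, UnitPrice}; {OrderID, Qty, UnitPrice, WarehouseID}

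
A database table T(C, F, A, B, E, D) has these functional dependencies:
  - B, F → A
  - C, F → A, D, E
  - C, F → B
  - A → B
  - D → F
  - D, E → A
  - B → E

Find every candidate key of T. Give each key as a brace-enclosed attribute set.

Attributes never on any right-hand side: {C} — every candidate key must contain it.
{C, D}⁺ = {A, B, C, D, E, F}, which is every attribute, so {C, D} is a candidate key.
{C, F}⁺ = {A, B, C, D, E, F}, which is every attribute, so {C, F} is a candidate key.
Any other superkey properly contains one of these, so there are no further candidate keys.

{C, D}, {C, F}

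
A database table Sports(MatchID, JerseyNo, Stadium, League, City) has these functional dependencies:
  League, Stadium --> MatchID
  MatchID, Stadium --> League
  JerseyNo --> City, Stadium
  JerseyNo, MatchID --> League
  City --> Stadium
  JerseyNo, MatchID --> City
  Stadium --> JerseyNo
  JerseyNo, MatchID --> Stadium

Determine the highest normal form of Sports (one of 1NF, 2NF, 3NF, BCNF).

Candidate keys: {City, League}, {City, MatchID}, {JerseyNo, League}, {JerseyNo, MatchID}, {League, Stadium}, {MatchID, Stadium}. Prime attributes: {City, JerseyNo, League, MatchID, Stadium}.
JerseyNo --> City, Stadium: {JerseyNo}⁺ = {City, JerseyNo, Stadium}, which is not all of the attributes, so the left side is not a superkey — BCNF is violated.
Since {City, Stadium} ⊆ prime attributes and every other non-superkey FD also has a prime right side, the schema is in 3NF.

3NF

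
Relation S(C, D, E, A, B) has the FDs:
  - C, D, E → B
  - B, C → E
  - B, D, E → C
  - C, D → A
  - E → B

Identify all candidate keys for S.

Attributes never on any right-hand side: {D} — every candidate key must contain it.
{D, E}⁺ = {A, B, C, D, E} — all of the relation — so {D, E} is a candidate key.
{B, C, D}⁺ = {A, B, C, D, E} — all of the relation — so {B, C, D} is a candidate key.
Any other superkey properly contains one of these, so there are no further candidate keys.

{B, C, D}, {D, E}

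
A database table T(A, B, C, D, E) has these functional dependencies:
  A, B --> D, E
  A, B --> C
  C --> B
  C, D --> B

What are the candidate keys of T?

{A} never appears on the right of any FD, so every key must include it.
{A, B} is a candidate key since {A, B}⁺ = {A, B, C, D, E} covers every attribute.
{A, C} is a candidate key since {A, C}⁺ = {A, B, C, D, E} covers every attribute.
Any other superkey properly contains one of these, so there are no further candidate keys.

{A, B}, {A, C}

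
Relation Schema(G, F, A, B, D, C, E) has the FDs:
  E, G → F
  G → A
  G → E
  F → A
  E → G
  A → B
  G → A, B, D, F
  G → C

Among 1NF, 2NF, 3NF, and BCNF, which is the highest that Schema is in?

2NF

Candidate keys: {E}, {G}. Prime attributes: {E, G}.
For F → A we have {F}⁺ = {A, B, F}; {F} is not a superkey, so BCNF fails.
F → A determines the non-prime attribute {A} from a non-superkey — 3NF is violated.
All keys have size 1, which rules out partial dependencies — 2NF is satisfied.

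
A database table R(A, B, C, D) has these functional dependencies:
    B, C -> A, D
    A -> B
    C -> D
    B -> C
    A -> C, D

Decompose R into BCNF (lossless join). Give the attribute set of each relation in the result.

{A, B, C}; {C, D}

Candidate keys of the original relation: {A}, {B}.
{A, B, C, D}: {C} determines {C, D} here but is not a superkey — split on C -> D, giving {C, D} and {A, B, C}.
{C, D} is in BCNF.
{A, B, C} is in BCNF.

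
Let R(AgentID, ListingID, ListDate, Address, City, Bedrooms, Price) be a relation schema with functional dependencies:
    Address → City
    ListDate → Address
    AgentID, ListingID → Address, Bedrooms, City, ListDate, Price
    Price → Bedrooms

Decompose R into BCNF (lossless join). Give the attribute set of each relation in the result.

{Address, City}; {Address, ListDate}; {AgentID, ListDate, ListingID, Price}; {Bedrooms, Price}

Candidate key of the original relation: {AgentID, ListingID}.
In {Address, AgentID, Bedrooms, City, ListDate, ListingID, Price}, {Address} is not a superkey ({Address}⁺ restricted to this set is {Address, City}), so split on Address → City into {Address, City} and {Address, AgentID, Bedrooms, ListDate, ListingID, Price}.
{Address, City}: every determinant is a superkey — BCNF.
In {Address, AgentID, Bedrooms, ListDate, ListingID, Price}, {ListDate} is not a superkey ({ListDate}⁺ restricted to this set is {Address, ListDate}), so split on ListDate → Address into {Address, ListDate} and {AgentID, Bedrooms, ListDate, ListingID, Price}.
{Address, ListDate}: every determinant is a superkey — BCNF.
In {AgentID, Bedrooms, ListDate, ListingID, Price}, {Price} is not a superkey ({Price}⁺ restricted to this set is {Bedrooms, Price}), so split on Price → Bedrooms into {Bedrooms, Price} and {AgentID, ListDate, ListingID, Price}.
{Bedrooms, Price}: every determinant is a superkey — BCNF.
{AgentID, ListDate, ListingID, Price}: every determinant is a superkey — BCNF.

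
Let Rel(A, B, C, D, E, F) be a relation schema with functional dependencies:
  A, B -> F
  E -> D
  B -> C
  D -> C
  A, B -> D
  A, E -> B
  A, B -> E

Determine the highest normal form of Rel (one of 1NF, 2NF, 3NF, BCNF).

1NF

Candidate keys: {A, B}, {A, E}. Prime attributes: {A, B, E}.
For E -> D we have {E}⁺ = {C, D, E}; {E} is not a superkey, so BCNF fails.
Because {D} is non-prime and the left side of E -> D is not a superkey, the relation is not in 3NF.
{B} is a proper subset of the key {A, B}, and {B}⁺ contains the non-prime attribute {C} — a partial dependency, so 2NF is violated.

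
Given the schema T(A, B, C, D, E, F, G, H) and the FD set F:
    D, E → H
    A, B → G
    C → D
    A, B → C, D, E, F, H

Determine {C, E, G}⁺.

Start with {C, E, G}.
C → D applies; add {D} → now {C, D, E, G}.
D, E → H applies; add {H} → now {C, D, E, G, H}.
No further FD applies.

{C, D, E, G, H}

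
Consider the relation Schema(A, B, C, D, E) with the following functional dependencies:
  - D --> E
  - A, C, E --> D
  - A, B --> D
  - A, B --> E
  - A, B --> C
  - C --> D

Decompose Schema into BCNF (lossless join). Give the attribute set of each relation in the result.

Candidate key of the original relation: {A, B}.
{A, B, C, D, E}: {D} determines {D, E} here but is not a superkey — split on D --> E, giving {D, E} and {A, B, C, D}.
{D, E} has no BCNF violation.
{A, B, C, D}: {C} determines {C, D} here but is not a superkey — split on C --> D, giving {C, D} and {A, B, C}.
{C, D} has no BCNF violation.
{A, B, C} has no BCNF violation.

{A, B, C}; {C, D}; {D, E}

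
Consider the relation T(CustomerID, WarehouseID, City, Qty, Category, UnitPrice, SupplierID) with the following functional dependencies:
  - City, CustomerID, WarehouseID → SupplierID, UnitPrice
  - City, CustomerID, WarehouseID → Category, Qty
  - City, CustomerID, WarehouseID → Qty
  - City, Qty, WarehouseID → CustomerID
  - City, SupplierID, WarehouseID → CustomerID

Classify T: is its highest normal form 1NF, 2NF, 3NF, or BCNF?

BCNF

Candidate keys: {City, CustomerID, WarehouseID}, {City, Qty, WarehouseID}, {City, SupplierID, WarehouseID}. Prime attributes: {City, CustomerID, Qty, SupplierID, WarehouseID}.
The left-hand side of every FD is a superkey, so BCNF is satisfied.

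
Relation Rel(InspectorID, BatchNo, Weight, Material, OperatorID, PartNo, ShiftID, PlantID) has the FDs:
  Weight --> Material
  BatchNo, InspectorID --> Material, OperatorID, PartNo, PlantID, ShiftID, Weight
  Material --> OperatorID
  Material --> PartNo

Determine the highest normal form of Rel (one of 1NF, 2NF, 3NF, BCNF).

2NF

Candidate key: {BatchNo, InspectorID}. Prime attributes: {BatchNo, InspectorID}.
Weight --> Material breaks BCNF: {Weight}⁺ = {Material, OperatorID, PartNo, Weight}, so {Weight} is not a superkey.
Weight --> Material determines the non-prime attribute {Material} from a non-superkey — 3NF is violated.
Checking every proper subset of each key, none determines a non-prime attribute — 2NF is satisfied.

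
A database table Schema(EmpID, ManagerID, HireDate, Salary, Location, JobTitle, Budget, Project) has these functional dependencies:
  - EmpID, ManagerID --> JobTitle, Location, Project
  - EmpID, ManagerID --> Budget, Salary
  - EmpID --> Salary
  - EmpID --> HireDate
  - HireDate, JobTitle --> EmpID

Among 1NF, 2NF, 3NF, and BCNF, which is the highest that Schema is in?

1NF

Candidate keys: {EmpID, ManagerID}, {HireDate, JobTitle, ManagerID}. Prime attributes: {EmpID, HireDate, JobTitle, ManagerID}.
EmpID --> Salary breaks BCNF: {EmpID}⁺ = {EmpID, HireDate, Salary}, so {EmpID} is not a superkey.
Because {Salary} is non-prime and the left side of EmpID --> Salary is not a superkey, the relation is not in 3NF.
{EmpID} is a proper subset of the key {EmpID, ManagerID}, and {EmpID}⁺ contains the non-prime attribute {Salary} — a partial dependency, so 2NF is violated.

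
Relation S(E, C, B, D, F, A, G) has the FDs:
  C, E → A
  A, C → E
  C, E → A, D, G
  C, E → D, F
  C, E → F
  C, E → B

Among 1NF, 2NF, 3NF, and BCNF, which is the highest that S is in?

BCNF

Candidate keys: {A, C}, {C, E}. Prime attributes: {A, C, E}.
The left-hand side of every FD is a superkey, so BCNF is satisfied.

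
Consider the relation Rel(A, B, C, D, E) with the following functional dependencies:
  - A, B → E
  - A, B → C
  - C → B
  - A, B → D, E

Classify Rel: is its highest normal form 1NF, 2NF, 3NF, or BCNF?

Candidate keys: {A, B}, {A, C}. Prime attributes: {A, B, C}.
C → B breaks BCNF: {C}⁺ = {B, C}, so {C} is not a superkey.
But every attribute on its right side ({B}) is prime, and the same holds for every other non-superkey FD, so 3NF still holds.

3NF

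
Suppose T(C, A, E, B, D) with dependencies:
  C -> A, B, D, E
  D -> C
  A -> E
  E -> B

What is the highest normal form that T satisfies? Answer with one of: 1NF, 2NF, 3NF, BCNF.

2NF

Candidate keys: {C}, {D}. Prime attributes: {C, D}.
A -> E breaks BCNF: {A}⁺ = {A, B, E}, so {A} is not a superkey.
A -> E determines the non-prime attribute {E} from a non-superkey — 3NF is violated.
With only single-attribute keys there can be no partial dependency, so 2NF holds.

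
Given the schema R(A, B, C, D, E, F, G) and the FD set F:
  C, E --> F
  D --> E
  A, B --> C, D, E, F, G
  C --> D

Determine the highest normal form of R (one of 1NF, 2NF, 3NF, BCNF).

Candidate key: {A, B}. Prime attributes: {A, B}.
C, E --> F: {C, E}⁺ = {C, D, E, F}, which is not all of the attributes, so the left side is not a superkey — BCNF is violated.
C, E --> F has non-prime {F} on the right and a non-superkey on the left, so 3NF fails.
Checking every proper subset of each key, none determines a non-prime attribute — 2NF is satisfied.

2NF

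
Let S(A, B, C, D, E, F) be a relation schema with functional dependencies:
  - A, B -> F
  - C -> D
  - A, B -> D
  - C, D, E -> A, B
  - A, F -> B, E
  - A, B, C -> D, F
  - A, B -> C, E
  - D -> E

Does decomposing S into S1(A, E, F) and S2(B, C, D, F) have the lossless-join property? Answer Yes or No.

The shared attributes are {F} and {F}⁺ = {F}.
The closure covers neither S1 nor S2 entirely; the join is not lossless.

No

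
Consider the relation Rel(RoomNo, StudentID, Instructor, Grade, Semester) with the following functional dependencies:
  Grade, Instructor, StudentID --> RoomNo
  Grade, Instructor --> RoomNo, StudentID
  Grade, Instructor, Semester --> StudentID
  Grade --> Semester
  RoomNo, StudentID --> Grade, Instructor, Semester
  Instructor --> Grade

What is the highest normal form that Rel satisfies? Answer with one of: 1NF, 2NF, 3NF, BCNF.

Candidate keys: {Instructor}, {RoomNo, StudentID}. Prime attributes: {Instructor, RoomNo, StudentID}.
For Grade --> Semester we have {Grade}⁺ = {Grade, Semester}; {Grade} is not a superkey, so BCNF fails.
Grade --> Semester determines the non-prime attribute {Semester} from a non-superkey — 3NF is violated.
Checking every proper subset of each key, none determines a non-prime attribute — 2NF is satisfied.

2NF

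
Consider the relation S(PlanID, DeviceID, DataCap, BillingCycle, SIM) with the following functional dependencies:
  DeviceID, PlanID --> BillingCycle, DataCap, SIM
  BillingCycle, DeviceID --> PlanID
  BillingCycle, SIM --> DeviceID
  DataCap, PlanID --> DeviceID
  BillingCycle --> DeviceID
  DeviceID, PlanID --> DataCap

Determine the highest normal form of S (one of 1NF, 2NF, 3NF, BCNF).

Candidate keys: {BillingCycle}, {DataCap, PlanID}, {DeviceID, PlanID}. Prime attributes: {BillingCycle, DataCap, DeviceID, PlanID}.
Each dependency's left side is a superkey — BCNF holds.

BCNF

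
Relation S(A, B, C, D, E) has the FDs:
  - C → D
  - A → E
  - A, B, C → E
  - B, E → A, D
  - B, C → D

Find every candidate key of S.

Attributes never on any right-hand side: {B, C} — every candidate key must contain all of them.
{A, B, C} is a candidate key since {A, B, C}⁺ = {A, B, C, D, E} covers every attribute.
{B, C, E} is a candidate key since {B, C, E}⁺ = {A, B, C, D, E} covers every attribute.
Any other superkey properly contains one of these, so there are no further candidate keys.

{A, B, C}, {B, C, E}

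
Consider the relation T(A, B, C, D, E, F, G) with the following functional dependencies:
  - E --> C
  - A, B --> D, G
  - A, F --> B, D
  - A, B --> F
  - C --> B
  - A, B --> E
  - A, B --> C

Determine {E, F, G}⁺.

Start with {E, F, G}.
E --> C applies; add {C} → now {C, E, F, G}.
C --> B applies; add {B} → now {B, C, E, F, G}.
No further FD applies.

{B, C, E, F, G}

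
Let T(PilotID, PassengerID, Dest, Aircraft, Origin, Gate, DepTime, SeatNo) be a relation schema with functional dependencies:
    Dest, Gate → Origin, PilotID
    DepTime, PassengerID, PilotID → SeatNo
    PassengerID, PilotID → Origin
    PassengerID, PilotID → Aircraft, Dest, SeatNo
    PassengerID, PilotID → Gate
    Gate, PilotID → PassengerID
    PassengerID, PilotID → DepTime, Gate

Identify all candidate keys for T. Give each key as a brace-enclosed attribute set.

{Dest, Gate}, {Gate, PilotID}, {PassengerID, PilotID}

{Dest, Gate}⁺ = {Aircraft, DepTime, Dest, Gate, Origin, PassengerID, PilotID, SeatNo} — all of the relation — so {Dest, Gate} is a candidate key.
{Gate, PilotID}⁺ = {Aircraft, DepTime, Dest, Gate, Origin, PassengerID, PilotID, SeatNo} — all of the relation — so {Gate, PilotID} is a candidate key.
{PassengerID, PilotID}⁺ = {Aircraft, DepTime, Dest, Gate, Origin, PassengerID, PilotID, SeatNo} — all of the relation — so {PassengerID, PilotID} is a candidate key.
No proper subset of any of these is a key, and no other minimal superkey exists.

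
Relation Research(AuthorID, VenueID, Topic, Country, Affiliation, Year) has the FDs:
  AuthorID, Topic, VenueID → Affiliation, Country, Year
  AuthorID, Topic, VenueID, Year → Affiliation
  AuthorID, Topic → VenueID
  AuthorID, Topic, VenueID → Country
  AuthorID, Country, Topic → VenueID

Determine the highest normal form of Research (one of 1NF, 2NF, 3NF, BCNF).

Candidate key: {AuthorID, Topic}. Prime attributes: {AuthorID, Topic}.
Each dependency's left side is a superkey — BCNF holds.

BCNF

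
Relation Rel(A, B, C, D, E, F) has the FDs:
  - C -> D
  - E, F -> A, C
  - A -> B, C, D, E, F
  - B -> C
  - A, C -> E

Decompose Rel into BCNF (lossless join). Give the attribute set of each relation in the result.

{A, B, E, F}; {B, C}; {C, D}

Candidate keys of the original relation: {A}, {E, F}.
{A, B, C, D, E, F}: {C} determines {C, D} here but is not a superkey — split on C -> D, giving {C, D} and {A, B, C, E, F}.
{C, D}: every determinant is a superkey — BCNF.
{A, B, C, E, F}: {B} determines {B, C} here but is not a superkey — split on B -> C, giving {B, C} and {A, B, E, F}.
{B, C}: every determinant is a superkey — BCNF.
{A, B, E, F}: every determinant is a superkey — BCNF.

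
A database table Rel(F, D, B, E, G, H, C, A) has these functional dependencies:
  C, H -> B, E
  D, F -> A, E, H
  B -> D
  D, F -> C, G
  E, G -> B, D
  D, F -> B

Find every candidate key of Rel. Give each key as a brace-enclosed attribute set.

{B, F}, {C, F, H}, {D, F}, {E, F, G}

{F} never appears on the right of any FD, so every key must include it.
{B, F}⁺ = {A, B, C, D, E, F, G, H} — all of the relation — so {B, F} is a candidate key.
{D, F}⁺ = {A, B, C, D, E, F, G, H} — all of the relation — so {D, F} is a candidate key.
{C, F, H}⁺ = {A, B, C, D, E, F, G, H} — all of the relation — so {C, F, H} is a candidate key.
{E, F, G}⁺ = {A, B, C, D, E, F, G, H} — all of the relation — so {E, F, G} is a candidate key.
These are minimal and exhaustive — every other superkey contains one of them.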